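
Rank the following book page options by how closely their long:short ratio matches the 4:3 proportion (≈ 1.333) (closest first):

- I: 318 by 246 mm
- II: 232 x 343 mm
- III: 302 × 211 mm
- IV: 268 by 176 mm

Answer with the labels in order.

I, III, II, IV

Ratios: I = 318 / 246 ≈ 1.293; II = 343 / 232 ≈ 1.478; III = 302 / 211 ≈ 1.431; IV = 268 / 176 ≈ 1.523.
|Δ from 1.333|: I 0.040; II 0.145; III 0.098; IV 0.190.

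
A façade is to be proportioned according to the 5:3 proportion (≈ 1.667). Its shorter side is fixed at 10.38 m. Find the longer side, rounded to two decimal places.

5:3 ≈ 1.66667.
Longer side = 10.38 × 1.66667 ≈ 17.3000 → 17.30 m.

17.30 m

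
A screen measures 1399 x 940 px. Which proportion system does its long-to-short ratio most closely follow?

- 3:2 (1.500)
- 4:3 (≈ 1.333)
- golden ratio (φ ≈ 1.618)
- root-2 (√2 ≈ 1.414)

Ratio = 1399 / 940 ≈ 1.488.
Distances: 3:2 1.500 (Δ 0.012); 4:3 1.333 (Δ 0.155); golden ratio 1.618 (Δ 0.130); root-2 1.414 (Δ 0.074).

3:2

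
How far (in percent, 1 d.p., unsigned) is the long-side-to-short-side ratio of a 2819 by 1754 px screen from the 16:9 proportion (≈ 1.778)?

Ratio = 2819 / 1754 ≈ 1.6072.
Ideal 16:9 ≈ 1.7778. |1.6072 − 1.7778| / 1.7778 ≈ 9.60% → 9.6%.

9.6%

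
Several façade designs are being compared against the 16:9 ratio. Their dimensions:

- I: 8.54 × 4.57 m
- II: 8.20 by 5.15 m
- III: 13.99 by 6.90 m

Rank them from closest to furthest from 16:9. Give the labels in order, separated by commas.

I: 8.54/4.57 ≈ 1.869 → |1.869 − 1.778| = 0.091
II: 8.20/5.15 ≈ 1.592 → |1.592 − 1.778| = 0.186
III: 13.99/6.90 ≈ 2.028 → |2.028 − 1.778| = 0.250

I, II, III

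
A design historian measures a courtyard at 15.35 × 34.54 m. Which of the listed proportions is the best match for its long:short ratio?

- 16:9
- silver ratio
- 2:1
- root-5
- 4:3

Ratio = 34.54 / 15.35 ≈ 2.250.
Distances: 16:9 1.778 (Δ 0.472); silver ratio 2.414 (Δ 0.164); 2:1 2.000 (Δ 0.250); root-5 2.236 (Δ 0.014); 4:3 1.333 (Δ 0.917).

root-5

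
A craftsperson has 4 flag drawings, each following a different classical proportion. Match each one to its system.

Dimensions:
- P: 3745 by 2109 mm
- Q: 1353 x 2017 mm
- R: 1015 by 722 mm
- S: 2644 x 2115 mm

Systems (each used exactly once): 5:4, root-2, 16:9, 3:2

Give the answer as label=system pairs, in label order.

P=16:9, Q=3:2, R=root-2, S=5:4

P = 3745/2109 ≈ 1.776 → 16:9 (1.778)
Q = 2017/1353 ≈ 1.491 → 3:2 (1.500)
R = 1015/722 ≈ 1.406 → root-2 (1.414)
S = 2644/2115 ≈ 1.250 → 5:4 (1.250)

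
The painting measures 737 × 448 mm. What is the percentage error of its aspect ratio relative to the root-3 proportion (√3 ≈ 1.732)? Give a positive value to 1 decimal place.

Ratio = 737 / 448 ≈ 1.6451.
Ideal root-3 ≈ 1.7321. |1.6451 − 1.7321| / 1.7321 ≈ 5.02% → 5.0%.

5.0%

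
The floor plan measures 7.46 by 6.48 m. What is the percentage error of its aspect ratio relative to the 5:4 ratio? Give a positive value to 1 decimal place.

Ratio = 7.46 / 6.48 ≈ 1.1512.
Ideal 5:4 = 1.2500. |1.1512 − 1.2500| / 1.2500 ≈ 7.90% → 7.9%.

7.9%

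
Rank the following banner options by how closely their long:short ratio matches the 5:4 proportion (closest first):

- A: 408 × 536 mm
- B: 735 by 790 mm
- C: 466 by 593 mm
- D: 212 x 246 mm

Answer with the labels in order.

A: 536/408 ≈ 1.314 → |1.314 − 1.250| = 0.064
B: 790/735 ≈ 1.075 → |1.075 − 1.250| = 0.175
C: 593/466 ≈ 1.273 → |1.273 − 1.250| = 0.023
D: 246/212 ≈ 1.160 → |1.160 − 1.250| = 0.090

C, A, D, B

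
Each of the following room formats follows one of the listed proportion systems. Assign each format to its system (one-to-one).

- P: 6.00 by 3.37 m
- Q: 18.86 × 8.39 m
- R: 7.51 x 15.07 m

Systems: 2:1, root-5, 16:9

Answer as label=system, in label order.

P = 6.00/3.37 ≈ 1.780 → 16:9 (1.778)
Q = 18.86/8.39 ≈ 2.248 → root-5 (2.236)
R = 15.07/7.51 ≈ 2.007 → 2:1 (2.000)

P=16:9, Q=root-5, R=2:1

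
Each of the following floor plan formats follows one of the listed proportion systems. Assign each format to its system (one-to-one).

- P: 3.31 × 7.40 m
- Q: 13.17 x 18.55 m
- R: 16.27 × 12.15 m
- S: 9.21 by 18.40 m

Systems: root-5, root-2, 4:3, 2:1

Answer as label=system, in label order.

P=root-5, Q=root-2, R=4:3, S=2:1

P = 7.40/3.31 ≈ 2.236 → root-5 (2.236)
Q = 18.55/13.17 ≈ 1.409 → root-2 (1.414)
R = 16.27/12.15 ≈ 1.339 → 4:3 (1.333)
S = 18.40/9.21 ≈ 1.998 → 2:1 (2.000)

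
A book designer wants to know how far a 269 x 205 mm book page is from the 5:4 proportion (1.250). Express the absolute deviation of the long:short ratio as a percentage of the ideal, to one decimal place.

5.0%

Ratio = 269 / 205 ≈ 1.3122.
Ideal 5:4 = 1.2500. |1.3122 − 1.2500| / 1.2500 ≈ 4.98% → 5.0%.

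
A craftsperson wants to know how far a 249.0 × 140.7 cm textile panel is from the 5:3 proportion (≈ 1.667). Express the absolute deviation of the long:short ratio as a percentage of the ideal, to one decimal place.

6.2%

Ratio = 249.0 / 140.7 ≈ 1.7697.
Ideal 5:3 ≈ 1.6667. |1.7697 − 1.6667| / 1.6667 ≈ 6.18% → 6.2%.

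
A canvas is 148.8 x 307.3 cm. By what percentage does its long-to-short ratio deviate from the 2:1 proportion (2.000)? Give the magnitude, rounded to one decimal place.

3.3%

Ratio = 307.3 / 148.8 ≈ 2.0652.
Ideal 2:1 = 2.0000. |2.0652 − 2.0000| / 2.0000 ≈ 3.26% → 3.3%.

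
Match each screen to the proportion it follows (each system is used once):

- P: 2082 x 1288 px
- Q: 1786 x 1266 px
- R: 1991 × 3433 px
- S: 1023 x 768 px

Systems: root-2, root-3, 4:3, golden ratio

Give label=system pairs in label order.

Ratios: P ≈ 1.616; Q ≈ 1.411; R ≈ 1.724; S ≈ 1.332.
Targets: root-2 ≈ 1.414; root-3 ≈ 1.732; 4:3 ≈ 1.333; golden ratio ≈ 1.618.

P=golden ratio, Q=root-2, R=root-3, S=4:3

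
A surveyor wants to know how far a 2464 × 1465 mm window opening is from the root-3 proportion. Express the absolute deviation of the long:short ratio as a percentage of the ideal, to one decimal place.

2.9%

Ratio = 2464 / 1465 ≈ 1.6819.
Ideal root-3 ≈ 1.7321. |1.6819 − 1.7321| / 1.7321 ≈ 2.90% → 2.9%.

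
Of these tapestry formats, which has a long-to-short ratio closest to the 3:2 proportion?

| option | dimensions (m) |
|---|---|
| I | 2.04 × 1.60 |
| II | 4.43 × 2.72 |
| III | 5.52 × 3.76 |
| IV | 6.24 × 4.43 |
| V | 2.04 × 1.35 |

Ratios (long/short): I ≈ 1.275; II ≈ 1.629; III ≈ 1.468; IV ≈ 1.409; V ≈ 1.511.
3:2 ≈ 1.500; option V is nearest (Δ 0.011).

V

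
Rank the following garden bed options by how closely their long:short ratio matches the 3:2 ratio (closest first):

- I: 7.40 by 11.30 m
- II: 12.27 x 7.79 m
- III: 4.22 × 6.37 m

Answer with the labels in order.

III, I, II

Ratios: I = 11.30 / 7.40 ≈ 1.527; II = 12.27 / 7.79 ≈ 1.575; III = 6.37 / 4.22 ≈ 1.509.
|Δ from 1.500|: I 0.027; II 0.075; III 0.009.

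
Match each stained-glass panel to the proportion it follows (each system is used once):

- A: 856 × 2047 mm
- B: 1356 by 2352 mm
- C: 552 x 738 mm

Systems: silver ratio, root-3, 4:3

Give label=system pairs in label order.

Ratios: A ≈ 2.391; B ≈ 1.735; C ≈ 1.337.
Targets: silver ratio ≈ 2.414; root-3 ≈ 1.732; 4:3 ≈ 1.333.

A=silver ratio, B=root-3, C=4:3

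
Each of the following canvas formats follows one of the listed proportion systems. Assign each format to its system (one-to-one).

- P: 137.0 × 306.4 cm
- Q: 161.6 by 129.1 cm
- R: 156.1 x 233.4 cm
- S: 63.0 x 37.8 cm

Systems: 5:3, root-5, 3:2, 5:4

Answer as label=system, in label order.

Ratios: P ≈ 2.236; Q ≈ 1.252; R ≈ 1.495; S ≈ 1.667.
Targets: 5:3 ≈ 1.667; root-5 ≈ 2.236; 3:2 ≈ 1.500; 5:4 ≈ 1.250.

P=root-5, Q=5:4, R=3:2, S=5:3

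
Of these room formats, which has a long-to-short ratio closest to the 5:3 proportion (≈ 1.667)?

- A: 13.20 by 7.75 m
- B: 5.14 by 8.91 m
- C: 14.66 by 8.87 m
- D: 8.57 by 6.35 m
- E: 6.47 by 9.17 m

Target 5:3 ≈ 1.667.
A: 1.703 (Δ0.036)  B: 1.733 (Δ0.066)  C: 1.653 (Δ0.014)  D: 1.350 (Δ0.317)  E: 1.417 (Δ0.250)

C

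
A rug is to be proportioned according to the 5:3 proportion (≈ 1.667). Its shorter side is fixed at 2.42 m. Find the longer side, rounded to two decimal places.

4.03 m

5:3 ≈ 1.66667.
Longer side = 2.42 × 1.66667 ≈ 4.0333 → 4.03 m.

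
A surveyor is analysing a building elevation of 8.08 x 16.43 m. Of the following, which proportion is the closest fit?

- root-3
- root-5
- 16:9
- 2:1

16.43/8.08 ≈ 2.033. Nearest candidates are 2:1 (2.000, off by 0.033) and root-5 (2.236, off by 0.203).

2:1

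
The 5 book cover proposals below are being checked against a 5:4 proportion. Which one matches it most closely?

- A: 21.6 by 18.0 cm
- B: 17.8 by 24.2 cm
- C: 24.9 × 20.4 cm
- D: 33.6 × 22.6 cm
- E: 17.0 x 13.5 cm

E

Target 5:4 ≈ 1.250.
A: 1.200 (Δ0.050)  B: 1.360 (Δ0.110)  C: 1.221 (Δ0.029)  D: 1.487 (Δ0.237)  E: 1.259 (Δ0.009)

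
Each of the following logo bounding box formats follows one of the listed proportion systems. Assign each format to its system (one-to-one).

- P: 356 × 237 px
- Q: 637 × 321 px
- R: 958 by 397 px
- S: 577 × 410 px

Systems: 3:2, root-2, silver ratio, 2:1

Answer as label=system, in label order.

Ratios: P ≈ 1.502; Q ≈ 1.984; R ≈ 2.413; S ≈ 1.407.
Targets: 3:2 ≈ 1.500; root-2 ≈ 1.414; silver ratio ≈ 2.414; 2:1 ≈ 2.000.

P=3:2, Q=2:1, R=silver ratio, S=root-2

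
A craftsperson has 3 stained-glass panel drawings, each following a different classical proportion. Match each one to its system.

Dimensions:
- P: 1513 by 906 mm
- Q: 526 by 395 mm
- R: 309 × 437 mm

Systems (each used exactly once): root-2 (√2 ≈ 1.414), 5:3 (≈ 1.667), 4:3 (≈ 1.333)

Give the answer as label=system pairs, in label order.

P=5:3, Q=4:3, R=root-2

Ratios: P ≈ 1.670; Q ≈ 1.332; R ≈ 1.414.
Targets: root-2 ≈ 1.414; 5:3 ≈ 1.667; 4:3 ≈ 1.333.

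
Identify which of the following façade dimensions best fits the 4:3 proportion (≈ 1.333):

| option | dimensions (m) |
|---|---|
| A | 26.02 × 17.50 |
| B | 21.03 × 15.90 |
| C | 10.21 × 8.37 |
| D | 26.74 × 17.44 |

Target 4:3 ≈ 1.333.
A: 1.487 (Δ0.154)  B: 1.323 (Δ0.010)  C: 1.220 (Δ0.113)  D: 1.533 (Δ0.200)

B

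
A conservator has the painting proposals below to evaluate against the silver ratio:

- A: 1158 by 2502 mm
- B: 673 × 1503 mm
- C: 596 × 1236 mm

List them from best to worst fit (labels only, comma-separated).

Ratios: A = 2502 / 1158 ≈ 2.161; B = 1503 / 673 ≈ 2.233; C = 1236 / 596 ≈ 2.074.
|Δ from 2.414|: A 0.253; B 0.181; C 0.340.

B, A, C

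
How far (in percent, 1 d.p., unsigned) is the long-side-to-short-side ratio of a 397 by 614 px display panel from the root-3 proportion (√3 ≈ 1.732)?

10.7%

Ratio = 614 / 397 ≈ 1.5466.
Ideal root-3 ≈ 1.7321. |1.5466 − 1.7321| / 1.7321 ≈ 10.71% → 10.7%.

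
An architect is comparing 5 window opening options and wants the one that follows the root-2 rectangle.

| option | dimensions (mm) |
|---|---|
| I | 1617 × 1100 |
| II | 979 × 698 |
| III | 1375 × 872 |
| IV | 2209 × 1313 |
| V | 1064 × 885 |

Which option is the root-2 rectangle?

II

Target root-2 ≈ 1.414.
I: 1.470 (Δ0.056)  II: 1.403 (Δ0.011)  III: 1.577 (Δ0.163)  IV: 1.682 (Δ0.268)  V: 1.202 (Δ0.212)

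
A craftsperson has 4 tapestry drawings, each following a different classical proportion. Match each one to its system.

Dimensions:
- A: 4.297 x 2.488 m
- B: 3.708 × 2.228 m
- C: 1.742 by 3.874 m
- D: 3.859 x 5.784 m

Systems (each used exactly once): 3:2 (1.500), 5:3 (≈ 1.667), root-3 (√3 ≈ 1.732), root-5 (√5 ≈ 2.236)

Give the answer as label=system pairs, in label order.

A=root-3, B=5:3, C=root-5, D=3:2

Ratios: A ≈ 1.727; B ≈ 1.664; C ≈ 2.224; D ≈ 1.499.
Targets: 3:2 ≈ 1.500; 5:3 ≈ 1.667; root-3 ≈ 1.732; root-5 ≈ 2.236.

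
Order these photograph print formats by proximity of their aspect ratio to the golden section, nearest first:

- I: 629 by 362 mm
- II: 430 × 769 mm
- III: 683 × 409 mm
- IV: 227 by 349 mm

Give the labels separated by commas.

Ratios: I = 629 / 362 ≈ 1.738; II = 769 / 430 ≈ 1.788; III = 683 / 409 ≈ 1.670; IV = 349 / 227 ≈ 1.537.
|Δ from 1.618|: I 0.120; II 0.170; III 0.052; IV 0.081.

III, IV, I, II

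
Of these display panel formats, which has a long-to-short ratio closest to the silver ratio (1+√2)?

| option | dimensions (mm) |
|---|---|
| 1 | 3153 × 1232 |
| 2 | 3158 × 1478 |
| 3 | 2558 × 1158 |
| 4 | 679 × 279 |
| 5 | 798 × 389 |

Ratios (long/short): 1 ≈ 2.559; 2 ≈ 2.137; 3 ≈ 2.209; 4 ≈ 2.434; 5 ≈ 2.051.
silver ratio ≈ 2.414; option 4 is nearest (Δ 0.020).

4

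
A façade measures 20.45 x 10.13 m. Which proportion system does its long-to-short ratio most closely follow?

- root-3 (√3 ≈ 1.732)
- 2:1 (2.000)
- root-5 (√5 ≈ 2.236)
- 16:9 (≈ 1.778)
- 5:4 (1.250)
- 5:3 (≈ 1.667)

2:1

20.45/10.13 ≈ 2.019. Nearest candidates are 2:1 (2.000, off by 0.019) and root-5 (2.236, off by 0.217).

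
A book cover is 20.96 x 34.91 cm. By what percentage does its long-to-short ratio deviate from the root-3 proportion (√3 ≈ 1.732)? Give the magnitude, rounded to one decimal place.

3.8%

Ratio = 34.91 / 20.96 ≈ 1.6656.
Ideal root-3 ≈ 1.7321. |1.6656 − 1.7321| / 1.7321 ≈ 3.84% → 3.8%.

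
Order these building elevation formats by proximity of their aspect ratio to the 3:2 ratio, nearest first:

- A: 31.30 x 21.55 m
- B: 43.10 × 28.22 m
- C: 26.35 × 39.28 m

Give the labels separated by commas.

A: 31.30/21.55 ≈ 1.452 → |1.452 − 1.500| = 0.048
B: 43.10/28.22 ≈ 1.527 → |1.527 − 1.500| = 0.027
C: 39.28/26.35 ≈ 1.491 → |1.491 − 1.500| = 0.009

C, B, A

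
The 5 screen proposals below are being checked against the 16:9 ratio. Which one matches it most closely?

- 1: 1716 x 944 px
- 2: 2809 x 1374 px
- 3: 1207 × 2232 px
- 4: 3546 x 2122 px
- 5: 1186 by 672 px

5

Target 16:9 ≈ 1.778.
1: 1.818 (Δ0.040)  2: 2.044 (Δ0.266)  3: 1.849 (Δ0.071)  4: 1.671 (Δ0.107)  5: 1.765 (Δ0.013)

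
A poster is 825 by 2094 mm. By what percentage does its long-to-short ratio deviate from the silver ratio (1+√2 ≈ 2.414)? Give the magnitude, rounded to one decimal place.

Ratio = 2094 / 825 ≈ 2.5382.
Ideal silver ratio ≈ 2.4142. |2.5382 − 2.4142| / 2.4142 ≈ 5.14% → 5.1%.

5.1%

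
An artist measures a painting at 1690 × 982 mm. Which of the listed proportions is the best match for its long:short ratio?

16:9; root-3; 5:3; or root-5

1690/982 ≈ 1.721. Nearest candidates are root-3 (1.732, off by 0.011) and 5:3 (1.667, off by 0.054).

root-3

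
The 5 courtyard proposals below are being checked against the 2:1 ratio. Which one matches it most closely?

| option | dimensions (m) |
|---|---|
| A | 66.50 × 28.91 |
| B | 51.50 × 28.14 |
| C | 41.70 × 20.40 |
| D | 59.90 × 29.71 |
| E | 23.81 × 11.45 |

D

Target 2:1 ≈ 2.000.
A: 2.300 (Δ0.300)  B: 1.830 (Δ0.170)  C: 2.044 (Δ0.044)  D: 2.016 (Δ0.016)  E: 2.079 (Δ0.079)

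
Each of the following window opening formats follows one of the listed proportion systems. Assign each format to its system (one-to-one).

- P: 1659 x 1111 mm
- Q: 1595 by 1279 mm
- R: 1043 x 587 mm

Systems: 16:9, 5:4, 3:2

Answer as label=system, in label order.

P = 1659/1111 ≈ 1.493 → 3:2 (1.500)
Q = 1595/1279 ≈ 1.247 → 5:4 (1.250)
R = 1043/587 ≈ 1.777 → 16:9 (1.778)

P=3:2, Q=5:4, R=16:9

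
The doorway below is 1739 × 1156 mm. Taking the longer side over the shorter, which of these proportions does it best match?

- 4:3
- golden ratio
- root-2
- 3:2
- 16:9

Ratio = 1739 / 1156 ≈ 1.504.
Distances: 4:3 1.333 (Δ 0.171); golden ratio 1.618 (Δ 0.114); root-2 1.414 (Δ 0.090); 3:2 1.500 (Δ 0.004); 16:9 1.778 (Δ 0.274).

3:2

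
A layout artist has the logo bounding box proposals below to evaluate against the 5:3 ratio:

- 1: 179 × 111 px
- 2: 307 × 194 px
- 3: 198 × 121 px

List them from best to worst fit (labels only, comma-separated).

3, 1, 2

1: 179/111 ≈ 1.613 → |1.613 − 1.667| = 0.054
2: 307/194 ≈ 1.582 → |1.582 − 1.667| = 0.085
3: 198/121 ≈ 1.636 → |1.636 − 1.667| = 0.031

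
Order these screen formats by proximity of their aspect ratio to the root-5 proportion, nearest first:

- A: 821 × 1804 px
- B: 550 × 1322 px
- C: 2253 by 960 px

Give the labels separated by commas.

A, C, B

Ratios: A = 1804 / 821 ≈ 2.197; B = 1322 / 550 ≈ 2.404; C = 2253 / 960 ≈ 2.347.
|Δ from 2.236|: A 0.039; B 0.168; C 0.111.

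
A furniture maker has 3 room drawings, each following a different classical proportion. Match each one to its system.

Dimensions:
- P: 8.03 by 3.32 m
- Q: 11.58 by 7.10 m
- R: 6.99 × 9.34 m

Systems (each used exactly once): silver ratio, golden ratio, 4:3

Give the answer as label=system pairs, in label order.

P=silver ratio, Q=golden ratio, R=4:3

Ratios: P ≈ 2.419; Q ≈ 1.631; R ≈ 1.336.
Targets: silver ratio ≈ 2.414; golden ratio ≈ 1.618; 4:3 ≈ 1.333.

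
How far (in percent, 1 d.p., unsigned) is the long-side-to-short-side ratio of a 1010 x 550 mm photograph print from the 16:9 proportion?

Ratio = 1010 / 550 ≈ 1.8364.
Ideal 16:9 ≈ 1.7778. |1.8364 − 1.7778| / 1.7778 ≈ 3.30% → 3.3%.

3.3%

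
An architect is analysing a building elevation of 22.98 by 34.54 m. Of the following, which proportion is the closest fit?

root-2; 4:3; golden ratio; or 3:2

34.54/22.98 ≈ 1.503. Nearest candidates are 3:2 (1.500, off by 0.003) and root-2 (1.414, off by 0.089).

3:2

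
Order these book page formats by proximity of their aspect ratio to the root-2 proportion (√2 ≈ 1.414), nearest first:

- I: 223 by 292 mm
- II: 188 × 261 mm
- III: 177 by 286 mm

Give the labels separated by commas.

Ratios: I = 292 / 223 ≈ 1.309; II = 261 / 188 ≈ 1.388; III = 286 / 177 ≈ 1.616.
|Δ from 1.414|: I 0.105; II 0.026; III 0.202.

II, I, III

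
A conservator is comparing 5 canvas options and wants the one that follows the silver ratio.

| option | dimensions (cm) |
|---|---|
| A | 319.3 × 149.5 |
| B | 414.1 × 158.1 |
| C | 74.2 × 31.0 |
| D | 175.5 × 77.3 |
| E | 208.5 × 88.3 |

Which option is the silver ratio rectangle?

Target silver ratio ≈ 2.414.
A: 2.136 (Δ0.278)  B: 2.619 (Δ0.205)  C: 2.394 (Δ0.020)  D: 2.270 (Δ0.144)  E: 2.361 (Δ0.053)

C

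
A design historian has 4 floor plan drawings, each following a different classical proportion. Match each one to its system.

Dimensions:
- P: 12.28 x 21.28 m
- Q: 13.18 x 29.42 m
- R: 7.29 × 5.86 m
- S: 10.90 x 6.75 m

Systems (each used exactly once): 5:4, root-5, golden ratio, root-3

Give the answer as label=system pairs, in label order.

P=root-3, Q=root-5, R=5:4, S=golden ratio

Ratios: P ≈ 1.733; Q ≈ 2.232; R ≈ 1.244; S ≈ 1.615.
Targets: 5:4 ≈ 1.250; root-5 ≈ 2.236; golden ratio ≈ 1.618; root-3 ≈ 1.732.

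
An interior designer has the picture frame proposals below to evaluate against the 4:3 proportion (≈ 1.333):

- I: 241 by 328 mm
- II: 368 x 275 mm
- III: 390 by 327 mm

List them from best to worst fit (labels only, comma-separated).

II, I, III

Ratios: I = 328 / 241 ≈ 1.361; II = 368 / 275 ≈ 1.338; III = 390 / 327 ≈ 1.193.
|Δ from 1.333|: I 0.028; II 0.005; III 0.140.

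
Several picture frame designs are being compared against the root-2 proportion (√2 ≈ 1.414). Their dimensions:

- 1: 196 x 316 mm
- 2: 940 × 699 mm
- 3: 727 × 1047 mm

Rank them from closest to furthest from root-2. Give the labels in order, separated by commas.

Ratios: 1 = 316 / 196 ≈ 1.612; 2 = 940 / 699 ≈ 1.345; 3 = 1047 / 727 ≈ 1.440.
|Δ from 1.414|: 1 0.198; 2 0.069; 3 0.026.

3, 2, 1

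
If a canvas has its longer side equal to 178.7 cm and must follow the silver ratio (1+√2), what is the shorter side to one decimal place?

74.0 cm

silver ratio ≈ 2.41421.
Shorter side = 178.7 ÷ 2.41421 ≈ 74.020 → 74.0 cm.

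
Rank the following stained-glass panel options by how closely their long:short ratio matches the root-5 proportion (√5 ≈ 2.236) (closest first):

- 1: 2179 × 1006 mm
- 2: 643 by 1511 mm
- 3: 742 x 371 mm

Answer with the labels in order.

1, 2, 3

1: 2179/1006 ≈ 2.166 → |2.166 − 2.236| = 0.070
2: 1511/643 ≈ 2.350 → |2.350 − 2.236| = 0.114
3: 742/371 ≈ 2.000 → |2.000 − 2.236| = 0.236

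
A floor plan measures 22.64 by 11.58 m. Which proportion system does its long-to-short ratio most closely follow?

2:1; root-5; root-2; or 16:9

22.64/11.58 ≈ 1.955. Nearest candidates are 2:1 (2.000, off by 0.045) and 16:9 (1.778, off by 0.177).

2:1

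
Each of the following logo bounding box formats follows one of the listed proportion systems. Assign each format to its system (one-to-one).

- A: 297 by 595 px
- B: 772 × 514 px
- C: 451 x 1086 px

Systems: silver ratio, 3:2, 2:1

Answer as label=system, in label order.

A = 595/297 ≈ 2.003 → 2:1 (2.000)
B = 772/514 ≈ 1.502 → 3:2 (1.500)
C = 1086/451 ≈ 2.408 → silver ratio (2.414)

A=2:1, B=3:2, C=silver ratio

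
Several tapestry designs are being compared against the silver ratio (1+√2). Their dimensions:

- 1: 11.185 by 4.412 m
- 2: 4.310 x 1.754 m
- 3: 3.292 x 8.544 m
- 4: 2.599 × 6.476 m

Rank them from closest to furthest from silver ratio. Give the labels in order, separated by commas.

2, 4, 1, 3

Ratios: 1 = 11.185 / 4.412 ≈ 2.535; 2 = 4.310 / 1.754 ≈ 2.457; 3 = 8.544 / 3.292 ≈ 2.595; 4 = 6.476 / 2.599 ≈ 2.492.
|Δ from 2.414|: 1 0.121; 2 0.043; 3 0.181; 4 0.078.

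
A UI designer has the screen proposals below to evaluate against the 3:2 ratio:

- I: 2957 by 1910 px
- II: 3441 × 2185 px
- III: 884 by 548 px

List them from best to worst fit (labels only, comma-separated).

I: 2957/1910 ≈ 1.548 → |1.548 − 1.500| = 0.048
II: 3441/2185 ≈ 1.575 → |1.575 − 1.500| = 0.075
III: 884/548 ≈ 1.613 → |1.613 − 1.500| = 0.113

I, II, III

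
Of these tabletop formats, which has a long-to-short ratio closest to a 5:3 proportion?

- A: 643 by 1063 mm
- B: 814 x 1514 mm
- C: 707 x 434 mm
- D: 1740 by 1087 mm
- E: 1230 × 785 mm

Ratios (long/short): A ≈ 1.653; B ≈ 1.860; C ≈ 1.629; D ≈ 1.601; E ≈ 1.567.
5:3 ≈ 1.667; option A is nearest (Δ 0.014).

A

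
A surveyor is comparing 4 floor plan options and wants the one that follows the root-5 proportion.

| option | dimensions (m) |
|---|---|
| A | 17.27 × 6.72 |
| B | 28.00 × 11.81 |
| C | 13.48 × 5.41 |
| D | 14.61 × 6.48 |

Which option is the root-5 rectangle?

D

Ratios (long/short): A ≈ 2.570; B ≈ 2.371; C ≈ 2.492; D ≈ 2.255.
root-5 ≈ 2.236; option D is nearest (Δ 0.019).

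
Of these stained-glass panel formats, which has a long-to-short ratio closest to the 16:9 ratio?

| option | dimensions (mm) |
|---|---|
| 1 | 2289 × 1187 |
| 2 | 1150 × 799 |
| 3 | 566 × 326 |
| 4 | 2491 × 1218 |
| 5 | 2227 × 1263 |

5

Target 16:9 ≈ 1.778.
1: 1.928 (Δ0.150)  2: 1.439 (Δ0.339)  3: 1.736 (Δ0.042)  4: 2.045 (Δ0.267)  5: 1.763 (Δ0.015)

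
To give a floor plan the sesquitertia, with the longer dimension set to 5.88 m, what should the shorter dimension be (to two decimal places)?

4:3 ≈ 1.33333.
Shorter side = 5.88 ÷ 1.33333 ≈ 4.4100 → 4.41 m.

4.41 m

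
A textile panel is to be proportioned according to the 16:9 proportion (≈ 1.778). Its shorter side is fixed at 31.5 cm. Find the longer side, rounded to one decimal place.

16:9 ≈ 1.77778.
Longer side = 31.5 × 1.77778 ≈ 56.000 → 56.0 cm.

56.0 cm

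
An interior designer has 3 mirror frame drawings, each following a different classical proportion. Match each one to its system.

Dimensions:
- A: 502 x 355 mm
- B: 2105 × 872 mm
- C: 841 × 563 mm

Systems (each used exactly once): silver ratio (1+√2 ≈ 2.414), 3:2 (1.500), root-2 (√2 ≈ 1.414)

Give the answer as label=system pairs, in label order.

A = 502/355 ≈ 1.414 → root-2 (1.414)
B = 2105/872 ≈ 2.414 → silver ratio (2.414)
C = 841/563 ≈ 1.494 → 3:2 (1.500)

A=root-2, B=silver ratio, C=3:2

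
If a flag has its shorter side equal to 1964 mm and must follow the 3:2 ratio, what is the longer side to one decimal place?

2946.0 mm

3:2 = 1.50000.
Longer side = 1964 × 1.50000 ≈ 2946.000 → 2946.0 mm.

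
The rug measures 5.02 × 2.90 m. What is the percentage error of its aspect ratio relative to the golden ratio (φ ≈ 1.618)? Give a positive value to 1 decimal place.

7.0%

Ratio = 5.02 / 2.90 ≈ 1.7310.
Ideal golden ratio ≈ 1.6180. |1.7310 − 1.6180| / 1.6180 ≈ 6.98% → 7.0%.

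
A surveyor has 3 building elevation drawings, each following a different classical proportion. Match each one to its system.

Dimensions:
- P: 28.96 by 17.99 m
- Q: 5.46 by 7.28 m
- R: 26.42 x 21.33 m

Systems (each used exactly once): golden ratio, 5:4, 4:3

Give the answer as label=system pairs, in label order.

Ratios: P ≈ 1.610; Q ≈ 1.333; R ≈ 1.239.
Targets: golden ratio ≈ 1.618; 5:4 ≈ 1.250; 4:3 ≈ 1.333.

P=golden ratio, Q=4:3, R=5:4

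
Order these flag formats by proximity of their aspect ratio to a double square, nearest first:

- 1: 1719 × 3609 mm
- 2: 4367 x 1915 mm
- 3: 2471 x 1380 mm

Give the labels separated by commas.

1, 3, 2

1: 3609/1719 ≈ 2.099 → |2.099 − 2.000| = 0.099
2: 4367/1915 ≈ 2.280 → |2.280 − 2.000| = 0.280
3: 2471/1380 ≈ 1.791 → |1.791 − 2.000| = 0.209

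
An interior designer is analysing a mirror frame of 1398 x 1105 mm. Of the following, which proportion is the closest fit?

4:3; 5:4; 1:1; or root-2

5:4

1398/1105 ≈ 1.265. Nearest candidates are 5:4 (1.250, off by 0.015) and 4:3 (1.333, off by 0.068).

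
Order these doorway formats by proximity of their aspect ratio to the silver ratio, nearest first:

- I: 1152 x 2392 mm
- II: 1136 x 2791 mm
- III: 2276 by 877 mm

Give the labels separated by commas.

II, III, I

Ratios: I = 2392 / 1152 ≈ 2.076; II = 2791 / 1136 ≈ 2.457; III = 2276 / 877 ≈ 2.595.
|Δ from 2.414|: I 0.338; II 0.043; III 0.181.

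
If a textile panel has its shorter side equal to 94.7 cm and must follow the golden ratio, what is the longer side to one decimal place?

153.2 cm

golden ratio ≈ 1.61803.
Longer side = 94.7 × 1.61803 ≈ 153.227 → 153.2 cm.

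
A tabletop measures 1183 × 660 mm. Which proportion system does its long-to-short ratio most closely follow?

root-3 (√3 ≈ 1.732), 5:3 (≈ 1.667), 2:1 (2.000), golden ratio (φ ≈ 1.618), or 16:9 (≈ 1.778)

1183/660 ≈ 1.792. Nearest candidates are 16:9 (1.778, off by 0.014) and root-3 (1.732, off by 0.060).

16:9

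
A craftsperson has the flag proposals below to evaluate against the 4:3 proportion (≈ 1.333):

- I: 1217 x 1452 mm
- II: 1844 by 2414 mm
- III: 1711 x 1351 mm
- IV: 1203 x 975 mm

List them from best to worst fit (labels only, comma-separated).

II, III, IV, I

Ratios: I = 1452 / 1217 ≈ 1.193; II = 2414 / 1844 ≈ 1.309; III = 1711 / 1351 ≈ 1.266; IV = 1203 / 975 ≈ 1.234.
|Δ from 1.333|: I 0.140; II 0.024; III 0.067; IV 0.099.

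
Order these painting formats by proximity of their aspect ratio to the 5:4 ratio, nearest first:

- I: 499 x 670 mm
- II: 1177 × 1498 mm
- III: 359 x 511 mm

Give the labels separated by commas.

II, I, III

I: 670/499 ≈ 1.343 → |1.343 − 1.250| = 0.093
II: 1498/1177 ≈ 1.273 → |1.273 − 1.250| = 0.023
III: 511/359 ≈ 1.423 → |1.423 − 1.250| = 0.173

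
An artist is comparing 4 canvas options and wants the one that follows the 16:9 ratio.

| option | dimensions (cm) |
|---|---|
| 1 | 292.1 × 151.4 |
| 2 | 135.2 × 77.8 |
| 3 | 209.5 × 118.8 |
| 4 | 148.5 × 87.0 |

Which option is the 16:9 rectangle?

3

Target 16:9 ≈ 1.778.
1: 1.929 (Δ0.151)  2: 1.738 (Δ0.040)  3: 1.763 (Δ0.015)  4: 1.707 (Δ0.071)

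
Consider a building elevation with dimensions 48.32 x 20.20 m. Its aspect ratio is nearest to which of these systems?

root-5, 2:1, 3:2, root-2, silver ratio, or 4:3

silver ratio

48.32/20.20 ≈ 2.392. Nearest candidates are silver ratio (2.414, off by 0.022) and root-5 (2.236, off by 0.156).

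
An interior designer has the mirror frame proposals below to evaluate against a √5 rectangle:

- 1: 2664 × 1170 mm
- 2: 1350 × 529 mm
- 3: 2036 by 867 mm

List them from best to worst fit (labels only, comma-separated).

1: 2664/1170 ≈ 2.277 → |2.277 − 2.236| = 0.041
2: 1350/529 ≈ 2.552 → |2.552 − 2.236| = 0.316
3: 2036/867 ≈ 2.348 → |2.348 − 2.236| = 0.112

1, 3, 2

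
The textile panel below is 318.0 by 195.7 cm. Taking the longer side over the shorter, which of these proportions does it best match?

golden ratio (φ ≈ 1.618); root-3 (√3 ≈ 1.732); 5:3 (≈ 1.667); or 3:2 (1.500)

318.0/195.7 ≈ 1.625. Nearest candidates are golden ratio (1.618, off by 0.007) and 5:3 (1.667, off by 0.042).

golden ratio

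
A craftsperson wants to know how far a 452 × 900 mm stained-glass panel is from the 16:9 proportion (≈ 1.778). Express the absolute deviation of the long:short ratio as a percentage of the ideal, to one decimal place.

12.0%

Ratio = 900 / 452 ≈ 1.9912.
Ideal 16:9 ≈ 1.7778. |1.9912 − 1.7778| / 1.7778 ≈ 12.00% → 12.0%.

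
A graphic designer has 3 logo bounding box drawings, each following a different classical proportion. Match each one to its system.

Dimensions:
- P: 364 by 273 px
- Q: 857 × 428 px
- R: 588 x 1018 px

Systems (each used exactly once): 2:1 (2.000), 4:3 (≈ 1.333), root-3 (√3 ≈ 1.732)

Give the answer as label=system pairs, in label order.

P = 364/273 ≈ 1.333 → 4:3 (1.333)
Q = 857/428 ≈ 2.002 → 2:1 (2.000)
R = 1018/588 ≈ 1.731 → root-3 (1.732)

P=4:3, Q=2:1, R=root-3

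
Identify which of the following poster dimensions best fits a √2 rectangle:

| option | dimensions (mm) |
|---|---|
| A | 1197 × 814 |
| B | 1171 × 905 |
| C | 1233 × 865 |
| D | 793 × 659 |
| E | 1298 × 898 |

Ratios (long/short): A ≈ 1.471; B ≈ 1.294; C ≈ 1.425; D ≈ 1.203; E ≈ 1.445.
root-2 ≈ 1.414; option C is nearest (Δ 0.011).

C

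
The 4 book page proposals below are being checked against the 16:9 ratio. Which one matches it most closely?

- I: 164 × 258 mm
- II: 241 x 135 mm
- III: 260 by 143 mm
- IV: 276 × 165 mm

Ratios (long/short): I ≈ 1.573; II ≈ 1.785; III ≈ 1.818; IV ≈ 1.673.
16:9 ≈ 1.778; option II is nearest (Δ 0.007).

II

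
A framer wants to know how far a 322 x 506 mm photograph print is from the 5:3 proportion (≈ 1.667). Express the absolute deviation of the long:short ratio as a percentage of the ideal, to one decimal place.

Ratio = 506 / 322 ≈ 1.5714.
Ideal 5:3 ≈ 1.6667. |1.5714 − 1.6667| / 1.6667 ≈ 5.72% → 5.7%.

5.7%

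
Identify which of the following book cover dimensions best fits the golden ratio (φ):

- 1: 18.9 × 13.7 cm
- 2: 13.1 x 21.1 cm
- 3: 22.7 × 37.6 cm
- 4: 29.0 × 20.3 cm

2

Target golden ratio ≈ 1.618.
1: 1.380 (Δ0.238)  2: 1.611 (Δ0.007)  3: 1.656 (Δ0.038)  4: 1.429 (Δ0.189)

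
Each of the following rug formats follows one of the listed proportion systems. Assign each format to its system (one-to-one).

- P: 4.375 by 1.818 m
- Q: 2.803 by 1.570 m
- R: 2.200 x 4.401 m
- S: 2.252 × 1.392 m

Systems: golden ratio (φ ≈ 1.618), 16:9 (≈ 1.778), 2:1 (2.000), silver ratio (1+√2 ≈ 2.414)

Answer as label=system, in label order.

P=silver ratio, Q=16:9, R=2:1, S=golden ratio

Ratios: P ≈ 2.406; Q ≈ 1.785; R ≈ 2.000; S ≈ 1.618.
Targets: golden ratio ≈ 1.618; 16:9 ≈ 1.778; 2:1 ≈ 2.000; silver ratio ≈ 2.414.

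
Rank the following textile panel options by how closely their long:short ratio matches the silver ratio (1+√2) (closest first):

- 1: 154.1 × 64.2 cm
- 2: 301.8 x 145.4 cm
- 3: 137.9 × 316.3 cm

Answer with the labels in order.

1: 154.1/64.2 ≈ 2.400 → |2.400 − 2.414| = 0.014
2: 301.8/145.4 ≈ 2.076 → |2.076 − 2.414| = 0.338
3: 316.3/137.9 ≈ 2.294 → |2.294 − 2.414| = 0.120

1, 3, 2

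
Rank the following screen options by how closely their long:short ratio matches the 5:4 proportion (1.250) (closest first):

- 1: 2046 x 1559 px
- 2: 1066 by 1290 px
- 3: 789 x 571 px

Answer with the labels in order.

1: 2046/1559 ≈ 1.312 → |1.312 − 1.250| = 0.062
2: 1290/1066 ≈ 1.210 → |1.210 − 1.250| = 0.040
3: 789/571 ≈ 1.382 → |1.382 − 1.250| = 0.132

2, 1, 3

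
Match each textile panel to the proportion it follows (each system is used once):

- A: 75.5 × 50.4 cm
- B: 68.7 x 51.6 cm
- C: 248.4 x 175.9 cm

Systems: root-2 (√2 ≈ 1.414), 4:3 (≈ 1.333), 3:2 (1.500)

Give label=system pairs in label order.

A=3:2, B=4:3, C=root-2

A = 75.5/50.4 ≈ 1.498 → 3:2 (1.500)
B = 68.7/51.6 ≈ 1.331 → 4:3 (1.333)
C = 248.4/175.9 ≈ 1.412 → root-2 (1.414)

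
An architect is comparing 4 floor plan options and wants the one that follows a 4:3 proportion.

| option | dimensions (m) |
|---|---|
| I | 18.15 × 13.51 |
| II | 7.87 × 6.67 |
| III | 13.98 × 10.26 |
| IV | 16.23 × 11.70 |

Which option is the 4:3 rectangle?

Target 4:3 ≈ 1.333.
I: 1.343 (Δ0.010)  II: 1.180 (Δ0.153)  III: 1.363 (Δ0.030)  IV: 1.387 (Δ0.054)

I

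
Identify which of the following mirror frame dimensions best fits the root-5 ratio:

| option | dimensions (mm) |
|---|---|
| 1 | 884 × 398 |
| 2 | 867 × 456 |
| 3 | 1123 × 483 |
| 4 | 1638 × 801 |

1

Target root-5 ≈ 2.236.
1: 2.221 (Δ0.015)  2: 1.901 (Δ0.335)  3: 2.325 (Δ0.089)  4: 2.045 (Δ0.191)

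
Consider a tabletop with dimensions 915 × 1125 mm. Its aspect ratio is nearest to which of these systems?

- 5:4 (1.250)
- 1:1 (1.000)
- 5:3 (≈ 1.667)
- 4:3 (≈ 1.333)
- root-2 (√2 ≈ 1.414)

5:4

1125/915 ≈ 1.230. Nearest candidates are 5:4 (1.250, off by 0.020) and 4:3 (1.333, off by 0.103).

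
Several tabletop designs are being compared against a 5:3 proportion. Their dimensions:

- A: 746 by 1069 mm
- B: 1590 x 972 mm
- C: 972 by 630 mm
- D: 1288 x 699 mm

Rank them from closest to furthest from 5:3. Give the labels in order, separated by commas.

B, C, D, A

A: 1069/746 ≈ 1.433 → |1.433 − 1.667| = 0.234
B: 1590/972 ≈ 1.636 → |1.636 − 1.667| = 0.031
C: 972/630 ≈ 1.543 → |1.543 − 1.667| = 0.124
D: 1288/699 ≈ 1.843 → |1.843 − 1.667| = 0.176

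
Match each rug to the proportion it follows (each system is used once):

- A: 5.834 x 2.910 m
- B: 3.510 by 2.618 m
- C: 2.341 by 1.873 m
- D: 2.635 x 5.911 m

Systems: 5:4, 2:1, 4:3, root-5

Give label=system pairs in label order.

A=2:1, B=4:3, C=5:4, D=root-5

Ratios: A ≈ 2.005; B ≈ 1.341; C ≈ 1.250; D ≈ 2.243.
Targets: 5:4 ≈ 1.250; 2:1 ≈ 2.000; 4:3 ≈ 1.333; root-5 ≈ 2.236.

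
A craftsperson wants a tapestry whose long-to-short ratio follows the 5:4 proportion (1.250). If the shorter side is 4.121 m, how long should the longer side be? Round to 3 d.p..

5:4 = 1.25000.
Longer side = 4.121 × 1.25000 ≈ 5.15125 → 5.151 m.

5.151 m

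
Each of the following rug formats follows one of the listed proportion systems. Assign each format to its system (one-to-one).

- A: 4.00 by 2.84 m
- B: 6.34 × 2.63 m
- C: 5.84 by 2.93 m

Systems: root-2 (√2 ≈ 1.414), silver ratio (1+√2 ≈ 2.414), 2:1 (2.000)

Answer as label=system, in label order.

A = 4.00/2.84 ≈ 1.408 → root-2 (1.414)
B = 6.34/2.63 ≈ 2.411 → silver ratio (2.414)
C = 5.84/2.93 ≈ 1.993 → 2:1 (2.000)

A=root-2, B=silver ratio, C=2:1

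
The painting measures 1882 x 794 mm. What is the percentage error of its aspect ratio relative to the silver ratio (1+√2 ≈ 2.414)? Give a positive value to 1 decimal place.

Ratio = 1882 / 794 ≈ 2.3703.
Ideal silver ratio ≈ 2.4142. |2.3703 − 2.4142| / 2.4142 ≈ 1.82% → 1.8%.

1.8%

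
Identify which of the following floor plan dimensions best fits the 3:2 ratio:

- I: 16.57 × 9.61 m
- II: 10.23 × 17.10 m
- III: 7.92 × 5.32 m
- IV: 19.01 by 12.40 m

Ratios (long/short): I ≈ 1.724; II ≈ 1.672; III ≈ 1.489; IV ≈ 1.533.
3:2 ≈ 1.500; option III is nearest (Δ 0.011).

III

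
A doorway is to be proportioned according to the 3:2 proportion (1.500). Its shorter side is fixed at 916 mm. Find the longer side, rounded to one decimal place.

1374.0 mm

3:2 = 1.50000.
Longer side = 916 × 1.50000 ≈ 1374.000 → 1374.0 mm.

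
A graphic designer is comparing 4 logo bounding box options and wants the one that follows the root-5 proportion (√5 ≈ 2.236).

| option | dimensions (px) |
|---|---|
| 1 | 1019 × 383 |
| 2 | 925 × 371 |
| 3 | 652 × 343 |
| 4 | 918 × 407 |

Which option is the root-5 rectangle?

4

Target root-5 ≈ 2.236.
1: 2.661 (Δ0.425)  2: 2.493 (Δ0.257)  3: 1.901 (Δ0.335)  4: 2.256 (Δ0.020)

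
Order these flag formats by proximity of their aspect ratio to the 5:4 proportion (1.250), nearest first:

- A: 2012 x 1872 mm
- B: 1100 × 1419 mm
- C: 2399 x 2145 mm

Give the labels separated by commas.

B, C, A

Ratios: A = 2012 / 1872 ≈ 1.075; B = 1419 / 1100 ≈ 1.290; C = 2399 / 2145 ≈ 1.118.
|Δ from 1.250|: A 0.175; B 0.040; C 0.132.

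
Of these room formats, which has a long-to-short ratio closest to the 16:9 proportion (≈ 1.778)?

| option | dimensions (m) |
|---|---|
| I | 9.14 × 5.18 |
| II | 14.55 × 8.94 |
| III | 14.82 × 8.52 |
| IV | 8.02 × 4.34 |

I

Ratios (long/short): I ≈ 1.764; II ≈ 1.628; III ≈ 1.739; IV ≈ 1.848.
16:9 ≈ 1.778; option I is nearest (Δ 0.014).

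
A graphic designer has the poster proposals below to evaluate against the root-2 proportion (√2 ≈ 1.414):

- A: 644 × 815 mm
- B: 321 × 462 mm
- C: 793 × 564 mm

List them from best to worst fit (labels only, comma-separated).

C, B, A

A: 815/644 ≈ 1.266 → |1.266 − 1.414| = 0.148
B: 462/321 ≈ 1.439 → |1.439 − 1.414| = 0.025
C: 793/564 ≈ 1.406 → |1.406 − 1.414| = 0.008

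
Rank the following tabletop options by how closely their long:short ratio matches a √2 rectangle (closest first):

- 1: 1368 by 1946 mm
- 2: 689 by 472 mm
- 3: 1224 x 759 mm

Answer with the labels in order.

Ratios: 1 = 1946 / 1368 ≈ 1.423; 2 = 689 / 472 ≈ 1.460; 3 = 1224 / 759 ≈ 1.613.
|Δ from 1.414|: 1 0.009; 2 0.046; 3 0.199.

1, 2, 3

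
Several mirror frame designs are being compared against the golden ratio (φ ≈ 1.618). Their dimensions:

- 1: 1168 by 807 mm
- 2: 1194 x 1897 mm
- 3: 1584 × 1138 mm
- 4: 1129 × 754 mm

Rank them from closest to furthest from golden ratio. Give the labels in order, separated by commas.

2, 4, 1, 3

Ratios: 1 = 1168 / 807 ≈ 1.447; 2 = 1897 / 1194 ≈ 1.589; 3 = 1584 / 1138 ≈ 1.392; 4 = 1129 / 754 ≈ 1.497.
|Δ from 1.618|: 1 0.171; 2 0.029; 3 0.226; 4 0.121.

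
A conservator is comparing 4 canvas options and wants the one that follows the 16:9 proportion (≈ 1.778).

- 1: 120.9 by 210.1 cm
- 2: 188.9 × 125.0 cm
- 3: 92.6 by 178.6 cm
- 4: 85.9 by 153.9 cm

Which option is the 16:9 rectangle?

Target 16:9 ≈ 1.778.
1: 1.738 (Δ0.040)  2: 1.511 (Δ0.267)  3: 1.929 (Δ0.151)  4: 1.792 (Δ0.014)

4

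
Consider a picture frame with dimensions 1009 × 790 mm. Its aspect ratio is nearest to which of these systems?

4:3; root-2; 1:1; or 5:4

1009/790 ≈ 1.277. Nearest candidates are 5:4 (1.250, off by 0.027) and 4:3 (1.333, off by 0.056).

5:4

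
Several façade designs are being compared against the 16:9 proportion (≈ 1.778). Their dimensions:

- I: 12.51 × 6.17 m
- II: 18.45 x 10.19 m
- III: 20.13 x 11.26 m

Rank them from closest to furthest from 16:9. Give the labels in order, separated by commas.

Ratios: I = 12.51 / 6.17 ≈ 2.028; II = 18.45 / 10.19 ≈ 1.811; III = 20.13 / 11.26 ≈ 1.788.
|Δ from 1.778|: I 0.250; II 0.033; III 0.010.

III, II, I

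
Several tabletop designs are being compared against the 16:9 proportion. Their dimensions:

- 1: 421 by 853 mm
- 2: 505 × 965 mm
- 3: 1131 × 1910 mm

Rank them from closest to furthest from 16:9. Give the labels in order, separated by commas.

1: 853/421 ≈ 2.026 → |2.026 − 1.778| = 0.248
2: 965/505 ≈ 1.911 → |1.911 − 1.778| = 0.133
3: 1910/1131 ≈ 1.689 → |1.689 − 1.778| = 0.089

3, 2, 1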